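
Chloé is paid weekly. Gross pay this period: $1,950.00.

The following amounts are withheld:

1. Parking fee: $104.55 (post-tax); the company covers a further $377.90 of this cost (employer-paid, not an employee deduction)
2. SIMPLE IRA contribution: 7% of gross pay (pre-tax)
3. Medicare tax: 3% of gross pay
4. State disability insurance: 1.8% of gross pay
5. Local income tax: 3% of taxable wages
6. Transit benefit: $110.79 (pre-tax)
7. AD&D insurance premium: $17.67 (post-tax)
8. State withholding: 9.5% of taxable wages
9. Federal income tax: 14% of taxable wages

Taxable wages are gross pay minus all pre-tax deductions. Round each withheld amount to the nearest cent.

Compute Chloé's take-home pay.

$1,035.67

SIMPLE IRA contribution: $1,950.00 × 0.07 = $136.50
Transit benefit: $110.79
Pre-tax total = $136.50 + $110.79 = $247.29
Taxable wages = $1,950.00 − $247.29 = $1,702.71
State withholding: $1,702.71 × 0.095 = $161.76
Local income tax: $1,702.71 × 0.03 = $51.08
Federal income tax: $1,702.71 × 0.14 = $238.38
Medicare tax: $1,950.00 × 0.03 = $58.50
State disability insurance: $1,950.00 × 0.018 = $35.10
Parking fee: $104.55
AD&D insurance premium: $17.67
(Employer's $377.90 toward parking fee is not withheld from the employee.)
Total deductions = $136.50 + $110.79 + $161.76 + $51.08 + $238.38 + $58.50 + $35.10 + $104.55 + $17.67 = $914.33
Net pay = $1,950.00 − $914.33 = $1,035.67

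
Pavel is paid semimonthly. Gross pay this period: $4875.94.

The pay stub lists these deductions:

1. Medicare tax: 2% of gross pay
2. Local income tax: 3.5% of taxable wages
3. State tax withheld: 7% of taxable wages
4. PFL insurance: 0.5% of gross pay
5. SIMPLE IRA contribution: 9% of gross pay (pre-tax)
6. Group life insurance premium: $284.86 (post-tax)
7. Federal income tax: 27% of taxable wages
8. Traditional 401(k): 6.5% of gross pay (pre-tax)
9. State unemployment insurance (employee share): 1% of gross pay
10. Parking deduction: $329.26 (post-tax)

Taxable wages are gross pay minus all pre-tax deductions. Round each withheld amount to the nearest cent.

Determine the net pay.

$1790.32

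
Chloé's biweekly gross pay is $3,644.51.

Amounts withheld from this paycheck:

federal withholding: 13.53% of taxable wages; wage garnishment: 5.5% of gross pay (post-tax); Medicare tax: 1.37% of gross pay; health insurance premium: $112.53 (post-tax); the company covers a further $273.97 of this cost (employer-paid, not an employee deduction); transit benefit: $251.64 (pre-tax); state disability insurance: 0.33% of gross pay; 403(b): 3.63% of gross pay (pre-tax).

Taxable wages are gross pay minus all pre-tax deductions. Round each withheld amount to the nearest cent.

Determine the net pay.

403(b): $3,644.51 × 0.0363 = $132.30
Transit benefit: $251.64
Pre-tax total = $132.30 + $251.64 = $383.94
Taxable wages = $3,644.51 − $383.94 = $3,260.57
Federal withholding: $3,260.57 × 0.1353 = $441.16
State disability insurance: $3,644.51 × 0.0033 = $12.03
Medicare tax: $3,644.51 × 0.0137 = $49.93
Health insurance premium: $112.53
Wage garnishment: $3,644.51 × 0.055 = $200.45
(Employer's $273.97 toward health insurance premium is not withheld from the employee.)
Total deductions = $132.30 + $251.64 + $441.16 + $12.03 + $49.93 + $112.53 + $200.45 = $1,200.04
Net pay = $3,644.51 − $1,200.04 = $2,444.47

$2,444.47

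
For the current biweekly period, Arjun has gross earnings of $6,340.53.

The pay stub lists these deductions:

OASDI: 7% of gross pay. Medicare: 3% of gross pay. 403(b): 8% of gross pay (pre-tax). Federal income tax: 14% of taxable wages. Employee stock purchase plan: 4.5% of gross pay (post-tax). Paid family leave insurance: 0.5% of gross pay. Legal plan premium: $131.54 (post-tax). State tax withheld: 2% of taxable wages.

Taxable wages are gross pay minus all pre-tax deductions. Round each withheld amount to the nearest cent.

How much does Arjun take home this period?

$3,817.34

403(b): $6,340.53 × 0.08 = $507.24
Taxable wages = $6,340.53 − $507.24 = $5,833.29
State tax withheld: $5,833.29 × 0.02 = $116.67
Federal income tax: $5,833.29 × 0.14 = $816.66
OASDI: $6,340.53 × 0.07 = $443.84
Paid family leave insurance: $6,340.53 × 0.005 = $31.70
Medicare: $6,340.53 × 0.03 = $190.22
Employee stock purchase plan: $6,340.53 × 0.045 = $285.32
Legal plan premium: $131.54
Total deductions = $507.24 + $116.67 + $816.66 + $443.84 + $31.70 + $190.22 + $285.32 + $131.54 = $2,523.19
Net pay = $6,340.53 − $2,523.19 = $3,817.34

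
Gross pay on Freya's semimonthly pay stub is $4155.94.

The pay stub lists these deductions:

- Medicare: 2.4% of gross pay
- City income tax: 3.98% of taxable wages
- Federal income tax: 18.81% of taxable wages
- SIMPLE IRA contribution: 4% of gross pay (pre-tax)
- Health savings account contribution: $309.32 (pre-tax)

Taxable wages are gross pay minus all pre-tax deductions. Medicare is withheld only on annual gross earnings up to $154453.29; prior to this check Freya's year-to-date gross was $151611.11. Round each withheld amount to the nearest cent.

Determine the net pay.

$2773.41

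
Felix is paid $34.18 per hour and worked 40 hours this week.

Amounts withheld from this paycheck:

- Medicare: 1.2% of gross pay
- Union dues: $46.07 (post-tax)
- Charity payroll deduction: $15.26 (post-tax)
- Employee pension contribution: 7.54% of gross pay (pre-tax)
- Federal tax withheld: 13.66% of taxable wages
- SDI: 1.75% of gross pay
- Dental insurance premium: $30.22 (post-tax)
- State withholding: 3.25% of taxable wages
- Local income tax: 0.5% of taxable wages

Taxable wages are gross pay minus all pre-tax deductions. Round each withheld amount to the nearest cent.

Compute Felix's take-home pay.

Gross pay: 40 × $34.18 = $1367.20
Employee pension contribution: $1367.20 × 0.0754 = $103.09
Taxable wages = $1367.20 − $103.09 = $1264.11
Local income tax: $1264.11 × 0.005 = $6.32
Federal tax withheld: $1264.11 × 0.1366 = $172.68
State withholding: $1264.11 × 0.0325 = $41.08
SDI: $1367.20 × 0.0175 = $23.93
Medicare: $1367.20 × 0.012 = $16.41
Dental insurance premium: $30.22
Union dues: $46.07
Charity payroll deduction: $15.26
Total deductions = $103.09 + $6.32 + $172.68 + $41.08 + $23.93 + $16.41 + $30.22 + $46.07 + $15.26 = $455.06
Net pay = $1367.20 − $455.06 = $912.14

$912.14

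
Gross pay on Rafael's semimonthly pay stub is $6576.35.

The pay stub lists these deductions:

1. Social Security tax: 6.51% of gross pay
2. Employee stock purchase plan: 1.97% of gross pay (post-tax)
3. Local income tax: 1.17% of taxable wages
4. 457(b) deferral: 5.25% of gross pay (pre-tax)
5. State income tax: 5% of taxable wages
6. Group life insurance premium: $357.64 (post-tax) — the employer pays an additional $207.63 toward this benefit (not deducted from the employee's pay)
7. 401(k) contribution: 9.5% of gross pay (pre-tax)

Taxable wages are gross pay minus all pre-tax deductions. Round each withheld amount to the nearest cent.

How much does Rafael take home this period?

401(k) contribution: $6576.35 × 0.095 = $624.75
457(b) deferral: $6576.35 × 0.0525 = $345.26
Pre-tax total = $624.75 + $345.26 = $970.01
Taxable wages = $6576.35 − $970.01 = $5606.34
State income tax: $5606.34 × 0.05 = $280.32
Local income tax: $5606.34 × 0.0117 = $65.59
Social Security tax: $6576.35 × 0.0651 = $428.12
Employee stock purchase plan: $6576.35 × 0.0197 = $129.55
Group life insurance premium: $357.64
(Employer's $207.63 toward group life insurance premium is not withheld from the employee.)
Total deductions = $624.75 + $345.26 + $280.32 + $65.59 + $428.12 + $129.55 + $357.64 = $2231.23
Net pay = $6576.35 − $2231.23 = $4345.12

$4345.12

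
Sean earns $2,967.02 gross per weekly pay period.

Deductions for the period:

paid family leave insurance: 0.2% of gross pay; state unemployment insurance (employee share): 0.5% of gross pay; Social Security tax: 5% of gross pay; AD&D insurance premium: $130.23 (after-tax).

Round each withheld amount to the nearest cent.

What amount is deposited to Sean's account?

$2,667.67

State unemployment insurance (employee share): $2,967.02 × 0.005 = $14.84
Social Security tax: $2,967.02 × 0.05 = $148.35
Paid family leave insurance: $2,967.02 × 0.002 = $5.93
AD&D insurance premium: $130.23
Total deductions = $14.84 + $148.35 + $5.93 + $130.23 = $299.35
Net pay = $2,967.02 − $299.35 = $2,667.67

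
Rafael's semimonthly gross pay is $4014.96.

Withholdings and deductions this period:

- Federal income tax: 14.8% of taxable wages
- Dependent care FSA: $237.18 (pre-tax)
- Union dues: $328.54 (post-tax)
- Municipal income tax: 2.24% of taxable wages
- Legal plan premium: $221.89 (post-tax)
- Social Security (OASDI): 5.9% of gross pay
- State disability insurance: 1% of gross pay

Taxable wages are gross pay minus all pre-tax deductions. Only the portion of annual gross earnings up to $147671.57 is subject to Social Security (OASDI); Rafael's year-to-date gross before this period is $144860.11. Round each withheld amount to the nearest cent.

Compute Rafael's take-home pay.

Dependent care FSA: $237.18
Taxable wages = $4014.96 − $237.18 = $3777.78
Federal income tax: $3777.78 × 0.148 = $559.11
Municipal income tax: $3777.78 × 0.0224 = $84.62
Social Security (OASDI): only $147671.57 − $144860.11 = $2811.46 of this check is subject → $2811.46 × 0.059 = $165.88
State disability insurance: $4014.96 × 0.01 = $40.15
Union dues: $328.54
Legal plan premium: $221.89
Total deductions = $237.18 + $559.11 + $84.62 + $165.88 + $40.15 + $328.54 + $221.89 = $1637.37
Net pay = $4014.96 − $1637.37 = $2377.59

$2377.59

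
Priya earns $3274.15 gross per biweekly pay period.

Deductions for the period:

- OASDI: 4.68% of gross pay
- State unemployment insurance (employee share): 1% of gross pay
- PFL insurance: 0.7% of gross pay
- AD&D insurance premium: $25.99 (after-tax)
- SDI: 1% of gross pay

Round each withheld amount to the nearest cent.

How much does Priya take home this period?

State unemployment insurance (employee share): $3274.15 × 0.01 = $32.74
PFL insurance: $3274.15 × 0.007 = $22.92
SDI: $3274.15 × 0.01 = $32.74
OASDI: $3274.15 × 0.0468 = $153.23
AD&D insurance premium: $25.99
Total deductions = $32.74 + $22.92 + $32.74 + $153.23 + $25.99 = $267.62
Net pay = $3274.15 − $267.62 = $3006.53

$3006.53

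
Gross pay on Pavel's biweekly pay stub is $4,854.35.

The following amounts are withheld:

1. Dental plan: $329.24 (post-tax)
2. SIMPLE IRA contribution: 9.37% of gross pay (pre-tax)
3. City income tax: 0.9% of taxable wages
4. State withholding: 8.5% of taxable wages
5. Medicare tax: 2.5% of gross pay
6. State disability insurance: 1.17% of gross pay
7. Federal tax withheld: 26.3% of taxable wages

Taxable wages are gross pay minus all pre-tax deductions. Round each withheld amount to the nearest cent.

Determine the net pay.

$2,321.47

SIMPLE IRA contribution: $4,854.35 × 0.0937 = $454.85
Taxable wages = $4,854.35 − $454.85 = $4,399.50
Federal tax withheld: $4,399.50 × 0.263 = $1,157.07
State withholding: $4,399.50 × 0.085 = $373.96
City income tax: $4,399.50 × 0.009 = $39.60
State disability insurance: $4,854.35 × 0.0117 = $56.80
Medicare tax: $4,854.35 × 0.025 = $121.36
Dental plan: $329.24
Total deductions = $454.85 + $1,157.07 + $373.96 + $39.60 + $56.80 + $121.36 + $329.24 = $2,532.88
Net pay = $4,854.35 − $2,532.88 = $2,321.47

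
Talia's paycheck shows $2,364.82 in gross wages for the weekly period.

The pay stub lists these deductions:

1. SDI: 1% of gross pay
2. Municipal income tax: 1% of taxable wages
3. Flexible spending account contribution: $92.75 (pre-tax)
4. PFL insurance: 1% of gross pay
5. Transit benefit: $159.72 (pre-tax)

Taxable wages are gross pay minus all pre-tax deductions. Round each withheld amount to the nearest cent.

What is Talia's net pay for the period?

$2,043.93

Flexible spending account contribution: $92.75
Transit benefit: $159.72
Pre-tax total = $92.75 + $159.72 = $252.47
Taxable wages = $2,364.82 − $252.47 = $2,112.35
Municipal income tax: $2,112.35 × 0.01 = $21.12
PFL insurance: $2,364.82 × 0.01 = $23.65
SDI: $2,364.82 × 0.01 = $23.65
Total deductions = $92.75 + $159.72 + $21.12 + $23.65 + $23.65 = $320.89
Net pay = $2,364.82 − $320.89 = $2,043.93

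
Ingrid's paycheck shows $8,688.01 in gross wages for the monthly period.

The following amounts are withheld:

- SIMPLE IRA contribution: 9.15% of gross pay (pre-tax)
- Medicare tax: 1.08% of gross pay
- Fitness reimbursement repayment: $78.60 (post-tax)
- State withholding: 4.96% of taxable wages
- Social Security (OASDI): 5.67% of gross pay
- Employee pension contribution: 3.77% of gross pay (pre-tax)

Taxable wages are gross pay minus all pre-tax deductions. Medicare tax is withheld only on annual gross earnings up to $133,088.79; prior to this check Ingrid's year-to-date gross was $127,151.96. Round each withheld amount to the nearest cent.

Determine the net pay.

$6,554.94

Employee pension contribution: $8,688.01 × 0.0377 = $327.54
SIMPLE IRA contribution: $8,688.01 × 0.0915 = $794.95
Pre-tax total = $327.54 + $794.95 = $1,122.49
Taxable wages = $8,688.01 − $1,122.49 = $7,565.52
State withholding: $7,565.52 × 0.0496 = $375.25
Social Security (OASDI): $8,688.01 × 0.0567 = $492.61
Medicare tax: only $133,088.79 − $127,151.96 = $5,936.83 of this check is subject → $5,936.83 × 0.0108 = $64.12
Fitness reimbursement repayment: $78.60
Total deductions = $327.54 + $794.95 + $375.25 + $492.61 + $64.12 + $78.60 = $2,133.07
Net pay = $8,688.01 − $2,133.07 = $6,554.94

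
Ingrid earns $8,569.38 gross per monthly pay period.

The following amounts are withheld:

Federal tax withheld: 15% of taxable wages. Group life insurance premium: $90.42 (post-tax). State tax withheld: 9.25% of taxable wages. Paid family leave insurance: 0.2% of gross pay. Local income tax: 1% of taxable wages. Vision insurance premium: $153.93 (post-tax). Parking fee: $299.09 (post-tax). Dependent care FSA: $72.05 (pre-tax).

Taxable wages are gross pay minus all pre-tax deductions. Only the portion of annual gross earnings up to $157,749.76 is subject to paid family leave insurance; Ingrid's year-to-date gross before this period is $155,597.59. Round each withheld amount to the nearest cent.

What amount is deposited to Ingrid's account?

$5,804.02

Dependent care FSA: $72.05
Taxable wages = $8,569.38 − $72.05 = $8,497.33
State tax withheld: $8,497.33 × 0.0925 = $786.00
Local income tax: $8,497.33 × 0.01 = $84.97
Federal tax withheld: $8,497.33 × 0.15 = $1,274.60
Paid family leave insurance: only $157,749.76 − $155,597.59 = $2,152.17 of this check is subject → $2,152.17 × 0.002 = $4.30
Group life insurance premium: $90.42
Parking fee: $299.09
Vision insurance premium: $153.93
Total deductions = $72.05 + $786.00 + $84.97 + $1,274.60 + $4.30 + $90.42 + $299.09 + $153.93 = $2,765.36
Net pay = $8,569.38 − $2,765.36 = $5,804.02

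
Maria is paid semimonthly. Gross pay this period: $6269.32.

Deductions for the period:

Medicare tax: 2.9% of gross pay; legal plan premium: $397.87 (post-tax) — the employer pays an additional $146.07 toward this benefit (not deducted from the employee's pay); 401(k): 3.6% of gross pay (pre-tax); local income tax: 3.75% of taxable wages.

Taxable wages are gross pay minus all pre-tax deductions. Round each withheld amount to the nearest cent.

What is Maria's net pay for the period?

401(k): $6269.32 × 0.036 = $225.70
Taxable wages = $6269.32 − $225.70 = $6043.62
Local income tax: $6043.62 × 0.0375 = $226.64
Medicare tax: $6269.32 × 0.029 = $181.81
Legal plan premium: $397.87
(Employer's $146.07 toward legal plan premium is not withheld from the employee.)
Total deductions = $225.70 + $226.64 + $181.81 + $397.87 = $1032.02
Net pay = $6269.32 − $1032.02 = $5237.30

$5237.30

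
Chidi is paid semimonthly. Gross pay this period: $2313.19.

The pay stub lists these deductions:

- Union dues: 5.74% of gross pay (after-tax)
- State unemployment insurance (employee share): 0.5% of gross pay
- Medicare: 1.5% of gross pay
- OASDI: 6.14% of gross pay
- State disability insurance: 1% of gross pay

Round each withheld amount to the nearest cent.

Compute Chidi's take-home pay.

State unemployment insurance (employee share): $2313.19 × 0.005 = $11.57
Medicare: $2313.19 × 0.015 = $34.70
State disability insurance: $2313.19 × 0.01 = $23.13
OASDI: $2313.19 × 0.0614 = $142.03
Union dues: $2313.19 × 0.0574 = $132.78
Total deductions = $11.57 + $34.70 + $23.13 + $142.03 + $132.78 = $344.21
Net pay = $2313.19 − $344.21 = $1968.98

$1968.98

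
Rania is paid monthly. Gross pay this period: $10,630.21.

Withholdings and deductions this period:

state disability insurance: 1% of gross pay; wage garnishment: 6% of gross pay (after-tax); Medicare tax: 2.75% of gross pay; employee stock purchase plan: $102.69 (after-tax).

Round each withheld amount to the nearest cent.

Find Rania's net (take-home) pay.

$9,491.08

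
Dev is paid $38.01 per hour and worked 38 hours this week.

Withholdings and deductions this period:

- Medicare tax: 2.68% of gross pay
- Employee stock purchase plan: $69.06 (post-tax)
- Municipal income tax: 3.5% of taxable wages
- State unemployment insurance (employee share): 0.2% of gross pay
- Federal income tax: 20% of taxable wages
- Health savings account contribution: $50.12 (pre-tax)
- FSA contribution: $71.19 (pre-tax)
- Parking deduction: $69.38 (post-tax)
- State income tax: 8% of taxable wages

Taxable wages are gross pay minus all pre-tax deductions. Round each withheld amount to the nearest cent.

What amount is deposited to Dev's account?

$726.26

Gross pay: 38 × $38.01 = $1,444.38
FSA contribution: $71.19
Health savings account contribution: $50.12
Pre-tax total = $71.19 + $50.12 = $121.31
Taxable wages = $1,444.38 − $121.31 = $1,323.07
State income tax: $1,323.07 × 0.08 = $105.85
Federal income tax: $1,323.07 × 0.2 = $264.61
Municipal income tax: $1,323.07 × 0.035 = $46.31
State unemployment insurance (employee share): $1,444.38 × 0.002 = $2.89
Medicare tax: $1,444.38 × 0.0268 = $38.71
Employee stock purchase plan: $69.06
Parking deduction: $69.38
Total deductions = $71.19 + $50.12 + $105.85 + $264.61 + $46.31 + $2.89 + $38.71 + $69.06 + $69.38 = $718.12
Net pay = $1,444.38 − $718.12 = $726.26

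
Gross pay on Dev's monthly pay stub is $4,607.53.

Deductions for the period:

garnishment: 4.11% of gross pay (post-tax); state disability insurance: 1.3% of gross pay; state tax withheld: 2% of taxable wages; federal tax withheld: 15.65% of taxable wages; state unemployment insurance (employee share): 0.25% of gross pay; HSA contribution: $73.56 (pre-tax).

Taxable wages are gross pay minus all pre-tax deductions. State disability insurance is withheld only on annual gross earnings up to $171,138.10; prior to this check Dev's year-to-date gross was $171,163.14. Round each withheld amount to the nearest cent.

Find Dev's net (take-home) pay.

$3,532.83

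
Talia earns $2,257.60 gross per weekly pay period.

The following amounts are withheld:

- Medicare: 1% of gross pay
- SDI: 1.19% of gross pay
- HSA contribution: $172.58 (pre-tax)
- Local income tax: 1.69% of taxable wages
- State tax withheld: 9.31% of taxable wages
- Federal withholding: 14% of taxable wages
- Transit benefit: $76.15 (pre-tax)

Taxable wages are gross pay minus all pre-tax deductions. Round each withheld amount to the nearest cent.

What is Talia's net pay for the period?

$1,457.20

Transit benefit: $76.15
HSA contribution: $172.58
Pre-tax total = $76.15 + $172.58 = $248.73
Taxable wages = $2,257.60 − $248.73 = $2,008.87
State tax withheld: $2,008.87 × 0.0931 = $187.03
Federal withholding: $2,008.87 × 0.14 = $281.24
Local income tax: $2,008.87 × 0.0169 = $33.95
Medicare: $2,257.60 × 0.01 = $22.58
SDI: $2,257.60 × 0.0119 = $26.87
Total deductions = $76.15 + $172.58 + $187.03 + $281.24 + $33.95 + $22.58 + $26.87 = $800.40
Net pay = $2,257.60 − $800.40 = $1,457.20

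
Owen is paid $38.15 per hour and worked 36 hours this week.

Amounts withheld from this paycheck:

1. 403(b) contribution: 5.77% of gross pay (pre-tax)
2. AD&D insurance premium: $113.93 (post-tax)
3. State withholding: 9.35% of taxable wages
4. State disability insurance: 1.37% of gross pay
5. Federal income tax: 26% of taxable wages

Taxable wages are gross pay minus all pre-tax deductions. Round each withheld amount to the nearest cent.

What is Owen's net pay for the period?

Gross pay: 36 × $38.15 = $1373.40
403(b) contribution: $1373.40 × 0.0577 = $79.25
Taxable wages = $1373.40 − $79.25 = $1294.15
Federal income tax: $1294.15 × 0.26 = $336.48
State withholding: $1294.15 × 0.0935 = $121.00
State disability insurance: $1373.40 × 0.0137 = $18.82
AD&D insurance premium: $113.93
Total deductions = $79.25 + $336.48 + $121.00 + $18.82 + $113.93 = $669.48
Net pay = $1373.40 − $669.48 = $703.92

$703.92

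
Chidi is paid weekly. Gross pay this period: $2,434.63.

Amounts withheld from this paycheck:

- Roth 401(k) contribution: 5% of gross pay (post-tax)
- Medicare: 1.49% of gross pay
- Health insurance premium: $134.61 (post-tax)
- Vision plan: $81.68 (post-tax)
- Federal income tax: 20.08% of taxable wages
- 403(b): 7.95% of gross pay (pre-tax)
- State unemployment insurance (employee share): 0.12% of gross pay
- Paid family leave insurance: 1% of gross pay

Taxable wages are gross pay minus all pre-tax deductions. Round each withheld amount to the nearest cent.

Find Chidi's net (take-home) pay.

403(b): $2,434.63 × 0.0795 = $193.55
Taxable wages = $2,434.63 − $193.55 = $2,241.08
Federal income tax: $2,241.08 × 0.2008 = $450.01
Paid family leave insurance: $2,434.63 × 0.01 = $24.35
State unemployment insurance (employee share): $2,434.63 × 0.0012 = $2.92
Medicare: $2,434.63 × 0.0149 = $36.28
Health insurance premium: $134.61
Roth 401(k) contribution: $2,434.63 × 0.05 = $121.73
Vision plan: $81.68
Total deductions = $193.55 + $450.01 + $24.35 + $2.92 + $36.28 + $134.61 + $121.73 + $81.68 = $1,045.13
Net pay = $2,434.63 − $1,045.13 = $1,389.50

$1,389.50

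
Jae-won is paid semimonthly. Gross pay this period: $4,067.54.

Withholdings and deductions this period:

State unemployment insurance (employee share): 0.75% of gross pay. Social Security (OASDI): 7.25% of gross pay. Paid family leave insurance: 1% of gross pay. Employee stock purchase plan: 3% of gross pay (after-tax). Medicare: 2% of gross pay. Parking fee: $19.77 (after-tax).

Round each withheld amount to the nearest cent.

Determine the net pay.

State unemployment insurance (employee share): $4,067.54 × 0.0075 = $30.51
Paid family leave insurance: $4,067.54 × 0.01 = $40.68
Social Security (OASDI): $4,067.54 × 0.0725 = $294.90
Medicare: $4,067.54 × 0.02 = $81.35
Parking fee: $19.77
Employee stock purchase plan: $4,067.54 × 0.03 = $122.03
Total deductions = $30.51 + $40.68 + $294.90 + $81.35 + $19.77 + $122.03 = $589.24
Net pay = $4,067.54 − $589.24 = $3,478.30

$3,478.30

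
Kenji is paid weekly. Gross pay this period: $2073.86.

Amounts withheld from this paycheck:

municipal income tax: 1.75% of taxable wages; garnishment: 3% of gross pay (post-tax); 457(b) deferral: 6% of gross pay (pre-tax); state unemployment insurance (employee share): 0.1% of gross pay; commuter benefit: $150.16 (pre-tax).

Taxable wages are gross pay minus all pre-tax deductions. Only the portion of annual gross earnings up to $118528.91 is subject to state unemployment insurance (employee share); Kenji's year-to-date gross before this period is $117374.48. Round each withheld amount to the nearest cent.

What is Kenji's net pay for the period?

Commuter benefit: $150.16
457(b) deferral: $2073.86 × 0.06 = $124.43
Pre-tax total = $150.16 + $124.43 = $274.59
Taxable wages = $2073.86 − $274.59 = $1799.27
Municipal income tax: $1799.27 × 0.0175 = $31.49
State unemployment insurance (employee share): only $118528.91 − $117374.48 = $1154.43 of this check is subject → $1154.43 × 0.001 = $1.15
Garnishment: $2073.86 × 0.03 = $62.22
Total deductions = $150.16 + $124.43 + $31.49 + $1.15 + $62.22 = $369.45
Net pay = $2073.86 − $369.45 = $1704.41

$1704.41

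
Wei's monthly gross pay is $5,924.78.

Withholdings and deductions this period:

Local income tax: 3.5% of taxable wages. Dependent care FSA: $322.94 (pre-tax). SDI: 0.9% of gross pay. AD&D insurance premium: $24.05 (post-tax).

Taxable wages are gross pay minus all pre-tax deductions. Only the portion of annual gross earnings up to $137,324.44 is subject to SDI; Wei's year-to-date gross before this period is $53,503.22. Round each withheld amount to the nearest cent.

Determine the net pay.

Dependent care FSA: $322.94
Taxable wages = $5,924.78 − $322.94 = $5,601.84
Local income tax: $5,601.84 × 0.035 = $196.06
SDI: cap not yet reached, full $5,924.78 is subject → $5,924.78 × 0.009 = $53.32
AD&D insurance premium: $24.05
Total deductions = $322.94 + $196.06 + $53.32 + $24.05 = $596.37
Net pay = $5,924.78 − $596.37 = $5,328.41

$5,328.41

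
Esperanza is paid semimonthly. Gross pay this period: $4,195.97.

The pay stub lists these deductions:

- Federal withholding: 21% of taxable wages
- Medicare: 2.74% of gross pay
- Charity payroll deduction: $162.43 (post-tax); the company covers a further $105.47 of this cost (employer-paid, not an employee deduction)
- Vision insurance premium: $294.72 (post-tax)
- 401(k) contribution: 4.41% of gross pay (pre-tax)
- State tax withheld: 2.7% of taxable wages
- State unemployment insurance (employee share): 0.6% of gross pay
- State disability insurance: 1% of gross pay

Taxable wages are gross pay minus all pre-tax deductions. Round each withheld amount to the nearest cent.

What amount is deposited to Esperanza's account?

$2,421.07

401(k) contribution: $4,195.97 × 0.0441 = $185.04
Taxable wages = $4,195.97 − $185.04 = $4,010.93
State tax withheld: $4,010.93 × 0.027 = $108.30
Federal withholding: $4,010.93 × 0.21 = $842.30
State unemployment insurance (employee share): $4,195.97 × 0.006 = $25.18
Medicare: $4,195.97 × 0.0274 = $114.97
State disability insurance: $4,195.97 × 0.01 = $41.96
Charity payroll deduction: $162.43
Vision insurance premium: $294.72
(Employer's $105.47 toward charity payroll deduction is not withheld from the employee.)
Total deductions = $185.04 + $108.30 + $842.30 + $25.18 + $114.97 + $41.96 + $162.43 + $294.72 = $1,774.90
Net pay = $4,195.97 − $1,774.90 = $2,421.07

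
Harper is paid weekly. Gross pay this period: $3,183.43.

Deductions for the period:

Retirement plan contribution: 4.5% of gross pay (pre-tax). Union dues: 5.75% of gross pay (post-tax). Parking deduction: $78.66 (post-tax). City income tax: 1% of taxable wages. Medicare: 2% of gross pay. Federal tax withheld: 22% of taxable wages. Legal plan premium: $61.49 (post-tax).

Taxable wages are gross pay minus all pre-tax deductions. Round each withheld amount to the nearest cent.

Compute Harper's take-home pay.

$1,954.07

Retirement plan contribution: $3,183.43 × 0.045 = $143.25
Taxable wages = $3,183.43 − $143.25 = $3,040.18
Federal tax withheld: $3,040.18 × 0.22 = $668.84
City income tax: $3,040.18 × 0.01 = $30.40
Medicare: $3,183.43 × 0.02 = $63.67
Legal plan premium: $61.49
Parking deduction: $78.66
Union dues: $3,183.43 × 0.0575 = $183.05
Total deductions = $143.25 + $668.84 + $30.40 + $63.67 + $61.49 + $78.66 + $183.05 = $1,229.36
Net pay = $3,183.43 − $1,229.36 = $1,954.07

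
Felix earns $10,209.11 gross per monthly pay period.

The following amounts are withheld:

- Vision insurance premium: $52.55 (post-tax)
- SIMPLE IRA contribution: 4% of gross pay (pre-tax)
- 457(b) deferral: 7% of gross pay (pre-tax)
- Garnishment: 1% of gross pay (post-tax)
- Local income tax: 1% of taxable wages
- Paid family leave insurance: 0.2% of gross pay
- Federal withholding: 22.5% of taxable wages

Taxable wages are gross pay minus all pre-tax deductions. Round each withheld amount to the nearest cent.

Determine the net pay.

SIMPLE IRA contribution: $10,209.11 × 0.04 = $408.36
457(b) deferral: $10,209.11 × 0.07 = $714.64
Pre-tax total = $408.36 + $714.64 = $1,123.00
Taxable wages = $10,209.11 − $1,123.00 = $9,086.11
Federal withholding: $9,086.11 × 0.225 = $2,044.37
Local income tax: $9,086.11 × 0.01 = $90.86
Paid family leave insurance: $10,209.11 × 0.002 = $20.42
Vision insurance premium: $52.55
Garnishment: $10,209.11 × 0.01 = $102.09
Total deductions = $408.36 + $714.64 + $2,044.37 + $90.86 + $20.42 + $52.55 + $102.09 = $3,433.29
Net pay = $10,209.11 − $3,433.29 = $6,775.82

$6,775.82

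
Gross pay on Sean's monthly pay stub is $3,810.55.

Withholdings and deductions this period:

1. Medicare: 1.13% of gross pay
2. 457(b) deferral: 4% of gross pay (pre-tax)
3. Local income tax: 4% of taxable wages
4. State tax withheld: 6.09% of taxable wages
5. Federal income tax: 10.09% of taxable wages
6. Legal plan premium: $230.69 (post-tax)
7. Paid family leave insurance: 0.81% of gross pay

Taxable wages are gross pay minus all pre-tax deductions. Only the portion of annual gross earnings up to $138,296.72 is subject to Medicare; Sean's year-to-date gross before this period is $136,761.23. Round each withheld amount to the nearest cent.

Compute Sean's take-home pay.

457(b) deferral: $3,810.55 × 0.04 = $152.42
Taxable wages = $3,810.55 − $152.42 = $3,658.13
Federal income tax: $3,658.13 × 0.1009 = $369.11
State tax withheld: $3,658.13 × 0.0609 = $222.78
Local income tax: $3,658.13 × 0.04 = $146.33
Paid family leave insurance: $3,810.55 × 0.0081 = $30.87
Medicare: only $138,296.72 − $136,761.23 = $1,535.49 of this check is subject → $1,535.49 × 0.0113 = $17.35
Legal plan premium: $230.69
Total deductions = $152.42 + $369.11 + $222.78 + $146.33 + $30.87 + $17.35 + $230.69 = $1,169.55
Net pay = $3,810.55 − $1,169.55 = $2,641.00

$2,641.00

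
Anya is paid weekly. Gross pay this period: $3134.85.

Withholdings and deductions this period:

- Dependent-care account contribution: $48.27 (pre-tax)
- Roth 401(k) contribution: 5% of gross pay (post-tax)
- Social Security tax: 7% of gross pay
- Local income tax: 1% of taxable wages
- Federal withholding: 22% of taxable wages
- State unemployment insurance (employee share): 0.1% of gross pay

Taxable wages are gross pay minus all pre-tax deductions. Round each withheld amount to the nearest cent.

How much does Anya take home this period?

Dependent-care account contribution: $48.27
Taxable wages = $3134.85 − $48.27 = $3086.58
Federal withholding: $3086.58 × 0.22 = $679.05
Local income tax: $3086.58 × 0.01 = $30.87
State unemployment insurance (employee share): $3134.85 × 0.001 = $3.13
Social Security tax: $3134.85 × 0.07 = $219.44
Roth 401(k) contribution: $3134.85 × 0.05 = $156.74
Total deductions = $48.27 + $679.05 + $30.87 + $3.13 + $219.44 + $156.74 = $1137.50
Net pay = $3134.85 − $1137.50 = $1997.35

$1997.35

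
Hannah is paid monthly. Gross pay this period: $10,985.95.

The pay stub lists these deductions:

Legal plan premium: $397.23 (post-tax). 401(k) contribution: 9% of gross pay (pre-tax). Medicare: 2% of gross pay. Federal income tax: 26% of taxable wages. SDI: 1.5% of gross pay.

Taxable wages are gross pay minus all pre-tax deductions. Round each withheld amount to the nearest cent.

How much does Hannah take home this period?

$6,616.20

401(k) contribution: $10,985.95 × 0.09 = $988.74
Taxable wages = $10,985.95 − $988.74 = $9,997.21
Federal income tax: $9,997.21 × 0.26 = $2,599.27
SDI: $10,985.95 × 0.015 = $164.79
Medicare: $10,985.95 × 0.02 = $219.72
Legal plan premium: $397.23
Total deductions = $988.74 + $2,599.27 + $164.79 + $219.72 + $397.23 = $4,369.75
Net pay = $10,985.95 − $4,369.75 = $6,616.20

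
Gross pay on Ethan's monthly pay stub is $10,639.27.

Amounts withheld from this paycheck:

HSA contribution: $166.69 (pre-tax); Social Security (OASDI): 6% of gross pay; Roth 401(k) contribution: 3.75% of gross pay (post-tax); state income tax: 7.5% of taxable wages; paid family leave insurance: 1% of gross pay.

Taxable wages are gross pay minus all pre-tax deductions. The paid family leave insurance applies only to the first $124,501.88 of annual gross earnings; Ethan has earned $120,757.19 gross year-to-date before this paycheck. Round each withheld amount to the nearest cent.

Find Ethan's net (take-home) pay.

$8,612.36

HSA contribution: $166.69
Taxable wages = $10,639.27 − $166.69 = $10,472.58
State income tax: $10,472.58 × 0.075 = $785.44
Social Security (OASDI): $10,639.27 × 0.06 = $638.36
Paid family leave insurance: only $124,501.88 − $120,757.19 = $3,744.69 of this check is subject → $3,744.69 × 0.01 = $37.45
Roth 401(k) contribution: $10,639.27 × 0.0375 = $398.97
Total deductions = $166.69 + $785.44 + $638.36 + $37.45 + $398.97 = $2,026.91
Net pay = $10,639.27 − $2,026.91 = $8,612.36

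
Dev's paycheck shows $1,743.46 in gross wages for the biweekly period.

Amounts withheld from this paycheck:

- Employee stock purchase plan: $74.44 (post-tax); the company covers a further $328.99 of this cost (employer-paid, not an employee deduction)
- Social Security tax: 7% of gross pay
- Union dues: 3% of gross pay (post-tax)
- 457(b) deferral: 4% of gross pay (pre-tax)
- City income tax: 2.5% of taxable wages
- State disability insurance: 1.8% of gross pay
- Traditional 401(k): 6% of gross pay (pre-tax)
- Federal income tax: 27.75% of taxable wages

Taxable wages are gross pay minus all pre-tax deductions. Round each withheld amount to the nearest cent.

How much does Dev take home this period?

$814.29

Traditional 401(k): $1,743.46 × 0.06 = $104.61
457(b) deferral: $1,743.46 × 0.04 = $69.74
Pre-tax total = $104.61 + $69.74 = $174.35
Taxable wages = $1,743.46 − $174.35 = $1,569.11
Federal income tax: $1,569.11 × 0.2775 = $435.43
City income tax: $1,569.11 × 0.025 = $39.23
State disability insurance: $1,743.46 × 0.018 = $31.38
Social Security tax: $1,743.46 × 0.07 = $122.04
Employee stock purchase plan: $74.44
Union dues: $1,743.46 × 0.03 = $52.30
(Employer's $328.99 toward employee stock purchase plan is not withheld from the employee.)
Total deductions = $104.61 + $69.74 + $435.43 + $39.23 + $31.38 + $122.04 + $74.44 + $52.30 = $929.17
Net pay = $1,743.46 − $929.17 = $814.29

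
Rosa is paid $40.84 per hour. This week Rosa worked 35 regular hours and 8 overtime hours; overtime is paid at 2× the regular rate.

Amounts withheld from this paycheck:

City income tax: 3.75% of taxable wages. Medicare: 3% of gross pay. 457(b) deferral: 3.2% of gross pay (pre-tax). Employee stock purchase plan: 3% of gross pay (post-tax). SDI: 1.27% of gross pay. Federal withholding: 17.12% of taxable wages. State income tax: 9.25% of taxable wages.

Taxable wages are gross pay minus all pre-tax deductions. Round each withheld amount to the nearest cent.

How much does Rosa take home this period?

Regular pay: 35 × $40.84 = $1,429.40
Overtime pay: 8 × $40.84 × 2 = $653.44
Gross pay = $1,429.40 + $653.44 = $2,082.84
457(b) deferral: $2,082.84 × 0.032 = $66.65
Taxable wages = $2,082.84 − $66.65 = $2,016.19
City income tax: $2,016.19 × 0.0375 = $75.61
State income tax: $2,016.19 × 0.0925 = $186.50
Federal withholding: $2,016.19 × 0.1712 = $345.17
SDI: $2,082.84 × 0.0127 = $26.45
Medicare: $2,082.84 × 0.03 = $62.49
Employee stock purchase plan: $2,082.84 × 0.03 = $62.49
Total deductions = $66.65 + $75.61 + $186.50 + $345.17 + $26.45 + $62.49 + $62.49 = $825.36
Net pay = $2,082.84 − $825.36 = $1,257.48

$1,257.48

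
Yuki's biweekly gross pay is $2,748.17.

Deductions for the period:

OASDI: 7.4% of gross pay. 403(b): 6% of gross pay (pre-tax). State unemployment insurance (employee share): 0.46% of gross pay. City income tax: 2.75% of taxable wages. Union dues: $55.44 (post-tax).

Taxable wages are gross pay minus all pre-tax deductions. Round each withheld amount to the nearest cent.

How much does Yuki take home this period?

$2,240.80

403(b): $2,748.17 × 0.06 = $164.89
Taxable wages = $2,748.17 − $164.89 = $2,583.28
City income tax: $2,583.28 × 0.0275 = $71.04
State unemployment insurance (employee share): $2,748.17 × 0.0046 = $12.64
OASDI: $2,748.17 × 0.074 = $203.36
Union dues: $55.44
Total deductions = $164.89 + $71.04 + $12.64 + $203.36 + $55.44 = $507.37
Net pay = $2,748.17 − $507.37 = $2,240.80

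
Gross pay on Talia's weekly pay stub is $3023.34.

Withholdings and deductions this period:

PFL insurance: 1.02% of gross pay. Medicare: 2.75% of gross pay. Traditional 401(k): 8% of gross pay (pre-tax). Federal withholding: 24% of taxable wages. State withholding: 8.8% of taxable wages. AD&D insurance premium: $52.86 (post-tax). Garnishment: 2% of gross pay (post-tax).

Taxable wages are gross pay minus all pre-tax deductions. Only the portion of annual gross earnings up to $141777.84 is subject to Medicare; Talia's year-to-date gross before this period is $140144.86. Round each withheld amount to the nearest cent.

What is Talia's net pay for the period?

$1680.07

Traditional 401(k): $3023.34 × 0.08 = $241.87
Taxable wages = $3023.34 − $241.87 = $2781.47
State withholding: $2781.47 × 0.088 = $244.77
Federal withholding: $2781.47 × 0.24 = $667.55
Medicare: only $141777.84 − $140144.86 = $1632.98 of this check is subject → $1632.98 × 0.0275 = $44.91
PFL insurance: $3023.34 × 0.0102 = $30.84
Garnishment: $3023.34 × 0.02 = $60.47
AD&D insurance premium: $52.86
Total deductions = $241.87 + $244.77 + $667.55 + $44.91 + $30.84 + $60.47 + $52.86 = $1343.27
Net pay = $3023.34 − $1343.27 = $1680.07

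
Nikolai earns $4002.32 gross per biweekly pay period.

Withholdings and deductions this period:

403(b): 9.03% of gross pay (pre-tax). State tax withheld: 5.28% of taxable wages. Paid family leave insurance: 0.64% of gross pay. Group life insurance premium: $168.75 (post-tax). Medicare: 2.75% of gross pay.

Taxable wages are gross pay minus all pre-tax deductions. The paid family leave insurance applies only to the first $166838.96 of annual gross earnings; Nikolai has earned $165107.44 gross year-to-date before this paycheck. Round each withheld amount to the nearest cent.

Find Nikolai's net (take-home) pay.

$3158.78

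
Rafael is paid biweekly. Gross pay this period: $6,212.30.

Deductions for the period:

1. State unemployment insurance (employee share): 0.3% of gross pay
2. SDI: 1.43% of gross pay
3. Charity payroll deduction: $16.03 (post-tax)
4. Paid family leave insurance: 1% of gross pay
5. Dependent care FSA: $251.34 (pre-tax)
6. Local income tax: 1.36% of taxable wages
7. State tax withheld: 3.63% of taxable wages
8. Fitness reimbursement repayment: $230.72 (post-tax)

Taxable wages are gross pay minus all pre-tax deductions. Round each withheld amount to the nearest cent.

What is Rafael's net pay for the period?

Dependent care FSA: $251.34
Taxable wages = $6,212.30 − $251.34 = $5,960.96
Local income tax: $5,960.96 × 0.0136 = $81.07
State tax withheld: $5,960.96 × 0.0363 = $216.38
Paid family leave insurance: $6,212.30 × 0.01 = $62.12
SDI: $6,212.30 × 0.0143 = $88.84
State unemployment insurance (employee share): $6,212.30 × 0.003 = $18.64
Charity payroll deduction: $16.03
Fitness reimbursement repayment: $230.72
Total deductions = $251.34 + $81.07 + $216.38 + $62.12 + $88.84 + $18.64 + $16.03 + $230.72 = $965.14
Net pay = $6,212.30 − $965.14 = $5,247.16

$5,247.16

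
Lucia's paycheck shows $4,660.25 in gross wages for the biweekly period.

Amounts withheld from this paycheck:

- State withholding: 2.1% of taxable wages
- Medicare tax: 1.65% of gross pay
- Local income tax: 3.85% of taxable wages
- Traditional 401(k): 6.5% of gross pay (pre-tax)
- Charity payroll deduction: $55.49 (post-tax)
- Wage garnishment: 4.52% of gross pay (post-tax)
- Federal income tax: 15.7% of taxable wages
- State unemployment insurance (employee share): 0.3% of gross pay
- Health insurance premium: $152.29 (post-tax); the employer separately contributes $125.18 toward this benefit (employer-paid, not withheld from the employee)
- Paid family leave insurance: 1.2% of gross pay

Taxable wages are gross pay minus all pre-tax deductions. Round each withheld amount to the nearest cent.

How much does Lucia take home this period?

$2,848.76

Traditional 401(k): $4,660.25 × 0.065 = $302.92
Taxable wages = $4,660.25 − $302.92 = $4,357.33
Federal income tax: $4,357.33 × 0.157 = $684.10
State withholding: $4,357.33 × 0.021 = $91.50
Local income tax: $4,357.33 × 0.0385 = $167.76
State unemployment insurance (employee share): $4,660.25 × 0.003 = $13.98
Paid family leave insurance: $4,660.25 × 0.012 = $55.92
Medicare tax: $4,660.25 × 0.0165 = $76.89
Charity payroll deduction: $55.49
Health insurance premium: $152.29
Wage garnishment: $4,660.25 × 0.0452 = $210.64
(Employer's $125.18 toward health insurance premium is not withheld from the employee.)
Total deductions = $302.92 + $684.10 + $91.50 + $167.76 + $13.98 + $55.92 + $76.89 + $55.49 + $152.29 + $210.64 = $1,811.49
Net pay = $4,660.25 − $1,811.49 = $2,848.76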